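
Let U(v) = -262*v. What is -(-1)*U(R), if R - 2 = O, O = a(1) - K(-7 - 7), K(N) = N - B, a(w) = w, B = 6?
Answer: -6026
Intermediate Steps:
K(N) = -6 + N (K(N) = N - 1*6 = N - 6 = -6 + N)
O = 21 (O = 1 - (-6 + (-7 - 7)) = 1 - (-6 - 14) = 1 - 1*(-20) = 1 + 20 = 21)
R = 23 (R = 2 + 21 = 23)
-(-1)*U(R) = -(-1)*(-262*23) = -(-1)*(-6026) = -1*6026 = -6026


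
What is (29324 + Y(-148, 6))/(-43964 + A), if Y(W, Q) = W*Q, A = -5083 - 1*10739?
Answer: -14218/29893 ≈ -0.47563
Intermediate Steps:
A = -15822 (A = -5083 - 10739 = -15822)
Y(W, Q) = Q*W
(29324 + Y(-148, 6))/(-43964 + A) = (29324 + 6*(-148))/(-43964 - 15822) = (29324 - 888)/(-59786) = 28436*(-1/59786) = -14218/29893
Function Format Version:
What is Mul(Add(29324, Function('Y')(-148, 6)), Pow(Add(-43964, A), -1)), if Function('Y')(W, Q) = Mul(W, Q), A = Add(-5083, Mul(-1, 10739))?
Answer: Rational(-14218, 29893) ≈ -0.47563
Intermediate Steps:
A = -15822 (A = Add(-5083, -10739) = -15822)
Function('Y')(W, Q) = Mul(Q, W)
Mul(Add(29324, Function('Y')(-148, 6)), Pow(Add(-43964, A), -1)) = Mul(Add(29324, Mul(6, -148)), Pow(Add(-43964, -15822), -1)) = Mul(Add(29324, -888), Pow(-59786, -1)) = Mul(28436, Rational(-1, 59786)) = Rational(-14218, 29893)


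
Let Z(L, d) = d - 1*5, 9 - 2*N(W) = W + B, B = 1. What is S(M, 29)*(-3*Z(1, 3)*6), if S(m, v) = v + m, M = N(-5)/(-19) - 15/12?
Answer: 18747/19 ≈ 986.68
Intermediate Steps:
N(W) = 4 - W/2 (N(W) = 9/2 - (W + 1)/2 = 9/2 - (1 + W)/2 = 9/2 + (-½ - W/2) = 4 - W/2)
Z(L, d) = -5 + d (Z(L, d) = d - 5 = -5 + d)
M = -121/76 (M = (4 - ½*(-5))/(-19) - 15/12 = (4 + 5/2)*(-1/19) - 15*1/12 = (13/2)*(-1/19) - 5/4 = -13/38 - 5/4 = -121/76 ≈ -1.5921)
S(m, v) = m + v
S(M, 29)*(-3*Z(1, 3)*6) = (-121/76 + 29)*(-3*(-5 + 3)*6) = 2083*(-3*(-2)*6)/76 = 2083*(6*6)/76 = (2083/76)*36 = 18747/19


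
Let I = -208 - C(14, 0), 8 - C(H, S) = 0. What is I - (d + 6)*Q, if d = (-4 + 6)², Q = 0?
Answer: -216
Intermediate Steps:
C(H, S) = 8 (C(H, S) = 8 - 1*0 = 8 + 0 = 8)
d = 4 (d = 2² = 4)
I = -216 (I = -208 - 1*8 = -208 - 8 = -216)
I - (d + 6)*Q = -216 - (4 + 6)*0 = -216 - 10*0 = -216 - 1*0 = -216 + 0 = -216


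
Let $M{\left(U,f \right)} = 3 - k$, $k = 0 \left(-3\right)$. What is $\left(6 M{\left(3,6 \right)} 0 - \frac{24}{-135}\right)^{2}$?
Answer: $\frac{64}{2025} \approx 0.031605$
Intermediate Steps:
$k = 0$
$M{\left(U,f \right)} = 3$ ($M{\left(U,f \right)} = 3 - 0 = 3 + 0 = 3$)
$\left(6 M{\left(3,6 \right)} 0 - \frac{24}{-135}\right)^{2} = \left(6 \cdot 3 \cdot 0 - \frac{24}{-135}\right)^{2} = \left(18 \cdot 0 - - \frac{8}{45}\right)^{2} = \left(0 + \frac{8}{45}\right)^{2} = \left(\frac{8}{45}\right)^{2} = \frac{64}{2025}$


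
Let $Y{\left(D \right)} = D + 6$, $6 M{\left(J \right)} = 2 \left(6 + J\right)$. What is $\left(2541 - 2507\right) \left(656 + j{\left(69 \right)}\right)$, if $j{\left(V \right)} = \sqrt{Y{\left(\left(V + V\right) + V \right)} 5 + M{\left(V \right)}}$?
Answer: $22304 + 34 \sqrt{1090} \approx 23427.0$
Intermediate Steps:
$M{\left(J \right)} = 2 + \frac{J}{3}$ ($M{\left(J \right)} = \frac{2 \left(6 + J\right)}{6} = \frac{12 + 2 J}{6} = 2 + \frac{J}{3}$)
$Y{\left(D \right)} = 6 + D$
$j{\left(V \right)} = \sqrt{32 + \frac{46 V}{3}}$ ($j{\left(V \right)} = \sqrt{\left(6 + \left(\left(V + V\right) + V\right)\right) 5 + \left(2 + \frac{V}{3}\right)} = \sqrt{\left(6 + \left(2 V + V\right)\right) 5 + \left(2 + \frac{V}{3}\right)} = \sqrt{\left(6 + 3 V\right) 5 + \left(2 + \frac{V}{3}\right)} = \sqrt{\left(30 + 15 V\right) + \left(2 + \frac{V}{3}\right)} = \sqrt{32 + \frac{46 V}{3}}$)
$\left(2541 - 2507\right) \left(656 + j{\left(69 \right)}\right) = \left(2541 - 2507\right) \left(656 + \frac{\sqrt{288 + 138 \cdot 69}}{3}\right) = 34 \left(656 + \frac{\sqrt{288 + 9522}}{3}\right) = 34 \left(656 + \frac{\sqrt{9810}}{3}\right) = 34 \left(656 + \frac{3 \sqrt{1090}}{3}\right) = 34 \left(656 + \sqrt{1090}\right) = 22304 + 34 \sqrt{1090}$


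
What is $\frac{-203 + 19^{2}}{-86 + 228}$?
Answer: $\frac{79}{71} \approx 1.1127$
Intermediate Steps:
$\frac{-203 + 19^{2}}{-86 + 228} = \frac{-203 + 361}{142} = 158 \cdot \frac{1}{142} = \frac{79}{71}$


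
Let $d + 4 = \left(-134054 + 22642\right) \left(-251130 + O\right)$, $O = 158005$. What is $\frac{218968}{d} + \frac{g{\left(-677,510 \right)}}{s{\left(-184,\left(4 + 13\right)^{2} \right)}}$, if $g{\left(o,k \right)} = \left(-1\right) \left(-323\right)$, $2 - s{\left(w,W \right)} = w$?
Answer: $\frac{209452753391}{120612194016} \approx 1.7366$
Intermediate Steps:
$s{\left(w,W \right)} = 2 - w$
$g{\left(o,k \right)} = 323$
$d = 10375242496$ ($d = -4 + \left(-134054 + 22642\right) \left(-251130 + 158005\right) = -4 - -10375242500 = -4 + 10375242500 = 10375242496$)
$\frac{218968}{d} + \frac{g{\left(-677,510 \right)}}{s{\left(-184,\left(4 + 13\right)^{2} \right)}} = \frac{218968}{10375242496} + \frac{323}{2 - -184} = 218968 \cdot \frac{1}{10375242496} + \frac{323}{2 + 184} = \frac{27371}{1296905312} + \frac{323}{186} = \frac{209452753391}{120612194016}$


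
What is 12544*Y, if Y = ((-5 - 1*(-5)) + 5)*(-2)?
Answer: -125440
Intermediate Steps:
Y = -10 (Y = ((-5 + 5) + 5)*(-2) = (0 + 5)*(-2) = 5*(-2) = -10)
12544*Y = 12544*(-10) = -125440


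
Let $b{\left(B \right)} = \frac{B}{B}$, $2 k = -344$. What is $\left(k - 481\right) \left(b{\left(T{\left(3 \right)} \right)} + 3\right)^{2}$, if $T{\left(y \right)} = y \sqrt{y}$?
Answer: $-10448$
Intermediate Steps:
$k = -172$ ($k = \frac{1}{2} \left(-344\right) = -172$)
$T{\left(y \right)} = y^{\frac{3}{2}}$
$b{\left(B \right)} = 1$
$\left(k - 481\right) \left(b{\left(T{\left(3 \right)} \right)} + 3\right)^{2} = \left(-172 - 481\right) \left(1 + 3\right)^{2} = - 653 \cdot 4^{2} = \left(-653\right) 16 = -10448$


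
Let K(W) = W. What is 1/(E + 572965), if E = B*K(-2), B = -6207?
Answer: 1/585379 ≈ 1.7083e-6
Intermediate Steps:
E = 12414 (E = -6207*(-2) = 12414)
1/(E + 572965) = 1/(12414 + 572965) = 1/585379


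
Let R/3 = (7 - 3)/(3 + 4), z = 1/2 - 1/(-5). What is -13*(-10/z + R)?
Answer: 1144/7 ≈ 163.43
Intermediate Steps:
z = 7/10 (z = 1*(½) - 1*(-⅕) = ½ + ⅕ = 7/10 ≈ 0.70000)
R = 12/7 (R = 3*((7 - 3)/(3 + 4)) = 3*(4/7) = 12/7 ≈ 1.7143)
-13*(-10/z + R) = -13*(-10/7/10 + 12/7) = -13*(-10*10/7 + 12/7) = -13*(-100/7 + 12/7) = -13*(-88/7) = 1144/7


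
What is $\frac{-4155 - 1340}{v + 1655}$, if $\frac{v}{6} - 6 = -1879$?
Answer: $\frac{785}{1369} \approx 0.57341$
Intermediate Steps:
$v = -11238$ ($v = 36 + 6 \left(-1879\right) = 36 - 11274 = -11238$)
$\frac{-4155 - 1340}{v + 1655} = \frac{-4155 - 1340}{-11238 + 1655} = - \frac{5495}{-9583} = \left(-5495\right) \left(- \frac{1}{9583}\right) = \frac{785}{1369}$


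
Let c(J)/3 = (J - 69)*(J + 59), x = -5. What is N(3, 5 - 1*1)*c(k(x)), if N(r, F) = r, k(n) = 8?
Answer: -36783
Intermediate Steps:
c(J) = 3*(-69 + J)*(59 + J) (c(J) = 3*((J - 69)*(J + 59)) = 3*((-69 + J)*(59 + J)) = 3*(-69 + J)*(59 + J))
N(3, 5 - 1*1)*c(k(x)) = 3*(-12213 - 30*8 + 3*8²) = 3*(-12213 - 240 + 3*64) = 3*(-12213 - 240 + 192) = 3*(-12261) = -36783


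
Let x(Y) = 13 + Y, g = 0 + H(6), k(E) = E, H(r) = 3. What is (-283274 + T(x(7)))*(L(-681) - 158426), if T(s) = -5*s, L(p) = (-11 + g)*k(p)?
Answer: 43349987772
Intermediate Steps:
g = 3 (g = 0 + 3 = 3)
L(p) = -8*p (L(p) = (-11 + 3)*p = -8*p)
(-283274 + T(x(7)))*(L(-681) - 158426) = (-283274 - 5*(13 + 7))*(-8*(-681) - 158426) = (-283274 - 5*20)*(5448 - 158426) = (-283274 - 100)*(-152978) = -283374*(-152978) = 43349987772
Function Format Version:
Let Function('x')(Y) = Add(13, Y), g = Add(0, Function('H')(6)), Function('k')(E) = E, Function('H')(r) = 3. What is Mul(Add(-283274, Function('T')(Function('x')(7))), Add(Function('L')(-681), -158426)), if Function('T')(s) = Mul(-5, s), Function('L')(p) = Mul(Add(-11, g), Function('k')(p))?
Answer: 43349987772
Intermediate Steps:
g = 3 (g = Add(0, 3) = 3)
Function('L')(p) = Mul(-8, p) (Function('L')(p) = Mul(Add(-11, 3), p) = Mul(-8, p))
Mul(Add(-283274, Function('T')(Function('x')(7))), Add(Function('L')(-681), -158426)) = Mul(Add(-283274, Mul(-5, Add(13, 7))), Add(Mul(-8, -681), -158426)) = Mul(Add(-283274, Mul(-5, 20)), Add(5448, -158426)) = Mul(Add(-283274, -100), -152978) = Mul(-283374, -152978) = 43349987772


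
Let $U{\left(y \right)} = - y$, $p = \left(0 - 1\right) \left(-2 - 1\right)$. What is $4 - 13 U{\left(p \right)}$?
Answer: $43$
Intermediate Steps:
$p = 3$ ($p = \left(-1\right) \left(-3\right) = 3$)
$4 - 13 U{\left(p \right)} = 4 - 13 \left(\left(-1\right) 3\right) = 4 - -39 = 4 + 39 = 43$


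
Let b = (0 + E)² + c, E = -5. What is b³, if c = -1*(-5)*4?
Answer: 91125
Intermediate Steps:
c = 20 (c = 5*4 = 20)
b = 45 (b = (0 - 5)² + 20 = (-5)² + 20 = 25 + 20 = 45)
b³ = 45³ = 91125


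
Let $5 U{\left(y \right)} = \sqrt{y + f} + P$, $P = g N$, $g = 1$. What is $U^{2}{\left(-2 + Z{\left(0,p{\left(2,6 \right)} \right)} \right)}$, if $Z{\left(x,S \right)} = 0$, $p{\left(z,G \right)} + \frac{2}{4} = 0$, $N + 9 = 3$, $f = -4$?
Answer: $\frac{\left(6 - i \sqrt{6}\right)^{2}}{25} \approx 1.2 - 1.1758 i$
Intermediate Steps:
$N = -6$ ($N = -9 + 3 = -6$)
$p{\left(z,G \right)} = - \frac{1}{2}$ ($p{\left(z,G \right)} = - \frac{1}{2} + 0 = - \frac{1}{2}$)
$P = -6$ ($P = 1 \left(-6\right) = -6$)
$U{\left(y \right)} = - \frac{6}{5} + \frac{\sqrt{-4 + y}}{5}$ ($U{\left(y \right)} = \frac{\sqrt{y - 4} - 6}{5} = \frac{\sqrt{-4 + y} - 6}{5} = \frac{-6 + \sqrt{-4 + y}}{5} = - \frac{6}{5} + \frac{\sqrt{-4 + y}}{5}$)
$U^{2}{\left(-2 + Z{\left(0,p{\left(2,6 \right)} \right)} \right)} = \left(- \frac{6}{5} + \frac{\sqrt{-4 + \left(-2 + 0\right)}}{5}\right)^{2} = \left(- \frac{6}{5} + \frac{\sqrt{-4 - 2}}{5}\right)^{2} = \left(- \frac{6}{5} + \frac{\sqrt{-6}}{5}\right)^{2} = \left(- \frac{6}{5} + \frac{i \sqrt{6}}{5}\right)^{2}$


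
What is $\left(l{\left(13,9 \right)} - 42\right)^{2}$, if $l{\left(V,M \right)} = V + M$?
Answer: $400$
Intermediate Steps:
$l{\left(V,M \right)} = M + V$
$\left(l{\left(13,9 \right)} - 42\right)^{2} = \left(\left(9 + 13\right) - 42\right)^{2} = \left(22 - 42\right)^{2} = \left(-20\right)^{2} = 400$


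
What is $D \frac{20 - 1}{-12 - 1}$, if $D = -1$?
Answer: $\frac{19}{13} \approx 1.4615$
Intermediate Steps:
$D \frac{20 - 1}{-12 - 1} = - \frac{20 - 1}{-12 - 1} = - \frac{20 - 1}{-13} = - \frac{19 \left(-1\right)}{13} = \left(-1\right) \left(- \frac{19}{13}\right) = \frac{19}{13}$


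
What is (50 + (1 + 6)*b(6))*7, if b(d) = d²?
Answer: 2114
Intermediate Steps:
(50 + (1 + 6)*b(6))*7 = (50 + (1 + 6)*6²)*7 = (50 + 7*36)*7 = (50 + 252)*7 = 302*7 = 2114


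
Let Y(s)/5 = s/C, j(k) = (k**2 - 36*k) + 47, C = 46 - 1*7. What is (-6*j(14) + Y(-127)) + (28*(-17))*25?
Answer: -403661/39 ≈ -10350.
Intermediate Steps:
C = 39 (C = 46 - 7 = 39)
j(k) = 47 + k**2 - 36*k
Y(s) = 5*s/39 (Y(s) = 5*(s/39) = 5*s/39)
(-6*j(14) + Y(-127)) + (28*(-17))*25 = (-6*(47 + 14**2 - 36*14) + (5/39)*(-127)) + (28*(-17))*25 = (-6*(47 + 196 - 504) - 635/39) - 476*25 = (-6*(-261) - 635/39) - 11900 = (1566 - 635/39) - 11900 = 60439/39 - 11900 = -403661/39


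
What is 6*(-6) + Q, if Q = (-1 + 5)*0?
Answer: -36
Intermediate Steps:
Q = 0 (Q = 4*0 = 0)
6*(-6) + Q = 6*(-6) + 0 = -36 + 0 = -36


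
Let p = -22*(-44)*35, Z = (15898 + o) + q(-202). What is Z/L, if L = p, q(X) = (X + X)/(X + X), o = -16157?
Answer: -129/16940 ≈ -0.0076151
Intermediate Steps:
q(X) = 1 (q(X) = (2*X)/((2*X)) = (2*X)*(1/(2*X)) = 1)
Z = -258 (Z = (15898 - 16157) + 1 = -259 + 1 = -258)
p = 33880 (p = 968*35 = 33880)
L = 33880
Z/L = -258/33880 = -258*1/33880 = -129/16940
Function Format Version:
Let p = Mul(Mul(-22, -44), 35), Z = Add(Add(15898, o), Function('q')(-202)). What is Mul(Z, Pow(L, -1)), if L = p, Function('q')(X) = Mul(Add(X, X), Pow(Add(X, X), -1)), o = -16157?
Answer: Rational(-129, 16940) ≈ -0.0076151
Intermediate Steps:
Function('q')(X) = 1 (Function('q')(X) = Mul(Mul(2, X), Pow(Mul(2, X), -1)) = Mul(Mul(2, X), Mul(Rational(1, 2), Pow(X, -1))) = 1)
Z = -258 (Z = Add(Add(15898, -16157), 1) = Add(-259, 1) = -258)
p = 33880 (p = Mul(968, 35) = 33880)
L = 33880
Mul(Z, Pow(L, -1)) = Mul(-258, Pow(33880, -1)) = Mul(-258, Rational(1, 33880)) = Rational(-129, 16940)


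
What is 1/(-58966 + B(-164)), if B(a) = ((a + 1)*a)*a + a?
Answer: -1/4443178 ≈ -2.2506e-7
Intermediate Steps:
B(a) = a + a²*(1 + a) (B(a) = ((1 + a)*a)*a + a = (a*(1 + a))*a + a = a²*(1 + a) + a = a + a²*(1 + a))
1/(-58966 + B(-164)) = 1/(-58966 - 164*(1 - 164 + (-164)²)) = 1/(-58966 - 164*(1 - 164 + 26896)) = 1/(-58966 - 164*26733) = 1/(-58966 - 4384212) = 1/(-4443178) = -1/4443178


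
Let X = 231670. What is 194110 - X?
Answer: -37560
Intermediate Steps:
194110 - X = 194110 - 1*231670 = 194110 - 231670 = -37560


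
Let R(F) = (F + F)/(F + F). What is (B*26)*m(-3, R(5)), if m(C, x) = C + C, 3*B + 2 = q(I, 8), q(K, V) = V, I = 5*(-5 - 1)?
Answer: -312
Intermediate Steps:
I = -30 (I = 5*(-6) = -30)
R(F) = 1 (R(F) = (2*F)/((2*F)) = (2*F)*(1/(2*F)) = 1)
B = 2 (B = -⅔ + (⅓)*8 = -⅔ + 8/3 = 2)
m(C, x) = 2*C
(B*26)*m(-3, R(5)) = (2*26)*(2*(-3)) = 52*(-6) = -312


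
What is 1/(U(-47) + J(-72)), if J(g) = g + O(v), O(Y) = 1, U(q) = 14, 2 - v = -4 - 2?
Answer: -1/57 ≈ -0.017544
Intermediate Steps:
v = 8 (v = 2 - (-4 - 2) = 2 - 1*(-6) = 2 + 6 = 8)
J(g) = 1 + g (J(g) = g + 1 = 1 + g)
1/(U(-47) + J(-72)) = 1/(14 + (1 - 72)) = 1/(14 - 71) = 1/(-57) = -1/57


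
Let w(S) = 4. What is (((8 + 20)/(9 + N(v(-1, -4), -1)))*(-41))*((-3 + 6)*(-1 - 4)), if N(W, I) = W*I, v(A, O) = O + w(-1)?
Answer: 5740/3 ≈ 1913.3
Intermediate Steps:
v(A, O) = 4 + O (v(A, O) = O + 4 = 4 + O)
N(W, I) = I*W
(((8 + 20)/(9 + N(v(-1, -4), -1)))*(-41))*((-3 + 6)*(-1 - 4)) = (((8 + 20)/(9 - (4 - 4)))*(-41))*((-3 + 6)*(-1 - 4)) = ((28/(9 - 1*0))*(-41))*(3*(-5)) = ((28/(9 + 0))*(-41))*(-15) = ((28/9)*(-41))*(-15) = -1148/9*(-15) = 5740/3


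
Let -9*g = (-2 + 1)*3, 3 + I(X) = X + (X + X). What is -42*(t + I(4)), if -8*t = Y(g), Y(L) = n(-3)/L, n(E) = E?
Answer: -1701/4 ≈ -425.25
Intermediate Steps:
I(X) = -3 + 3*X (I(X) = -3 + (X + (X + X)) = -3 + (X + 2*X) = -3 + 3*X)
g = ⅓ (g = -(-2 + 1)*3/9 = -(-1)*3/9 = -⅑*(-3) = ⅓ ≈ 0.33333)
Y(L) = -3/L
t = 9/8 (t = -(-3)/(8*⅓) = -(-3)*3/8 = -⅛*(-9) = 9/8 ≈ 1.1250)
-42*(t + I(4)) = -42*(9/8 + (-3 + 3*4)) = -42*(9/8 + (-3 + 12)) = -42*(9/8 + 9) = -42*81/8 = -1701/4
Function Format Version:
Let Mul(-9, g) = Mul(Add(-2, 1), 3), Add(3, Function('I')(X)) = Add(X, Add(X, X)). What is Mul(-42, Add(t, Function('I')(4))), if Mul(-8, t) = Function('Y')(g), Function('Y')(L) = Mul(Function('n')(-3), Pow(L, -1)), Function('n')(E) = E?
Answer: Rational(-1701, 4) ≈ -425.25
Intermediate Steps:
Function('I')(X) = Add(-3, Mul(3, X)) (Function('I')(X) = Add(-3, Add(X, Add(X, X))) = Add(-3, Add(X, Mul(2, X))) = Add(-3, Mul(3, X)))
g = Rational(1, 3) (g = Mul(Rational(-1, 9), Mul(Add(-2, 1), 3)) = Mul(Rational(-1, 9), Mul(-1, 3)) = Mul(Rational(-1, 9), -3) = Rational(1, 3) ≈ 0.33333)
Function('Y')(L) = Mul(-3, Pow(L, -1))
t = Rational(9, 8) (t = Mul(Rational(-1, 8), Mul(-3, Pow(Rational(1, 3), -1))) = Mul(Rational(-1, 8), Mul(-3, 3)) = Mul(Rational(-1, 8), -9) = Rational(9, 8) ≈ 1.1250)
Mul(-42, Add(t, Function('I')(4))) = Mul(-42, Add(Rational(9, 8), Add(-3, Mul(3, 4)))) = Mul(-42, Add(Rational(9, 8), Add(-3, 12))) = Mul(-42, Add(Rational(9, 8), 9)) = Mul(-42, Rational(81, 8)) = Rational(-1701, 4)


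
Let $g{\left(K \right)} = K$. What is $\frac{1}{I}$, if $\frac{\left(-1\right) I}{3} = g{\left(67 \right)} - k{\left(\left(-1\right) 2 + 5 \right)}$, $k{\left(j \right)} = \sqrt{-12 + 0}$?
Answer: $- \frac{67}{13503} - \frac{2 i \sqrt{3}}{13503} \approx -0.0049619 - 0.00025654 i$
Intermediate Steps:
$k{\left(j \right)} = 2 i \sqrt{3}$ ($k{\left(j \right)} = \sqrt{-12} = 2 i \sqrt{3}$)
$I = -201 + 6 i \sqrt{3}$ ($I = - 3 \left(67 - 2 i \sqrt{3}\right) = -201 + 6 i \sqrt{3} \approx -201.0 + 10.392 i$)
$\frac{1}{I} = \frac{1}{-201 + 6 i \sqrt{3}}$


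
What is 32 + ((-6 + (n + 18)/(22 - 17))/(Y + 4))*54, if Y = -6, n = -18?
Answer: 194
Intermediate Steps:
32 + ((-6 + (n + 18)/(22 - 17))/(Y + 4))*54 = 32 + ((-6 + (-18 + 18)/(22 - 17))/(-6 + 4))*54 = 32 + ((-6 + 0/5)/(-2))*54 = 32 + ((-6 + 0*(1/5))*(-1/2))*54 = 32 + ((-6 + 0)*(-1/2))*54 = 32 - 6*(-1/2)*54 = 32 + 3*54 = 32 + 162 = 194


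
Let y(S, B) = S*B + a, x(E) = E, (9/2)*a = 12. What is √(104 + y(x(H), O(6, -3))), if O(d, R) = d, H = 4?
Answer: 14*√6/3 ≈ 11.431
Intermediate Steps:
a = 8/3 (a = (2/9)*12 = 8/3 ≈ 2.6667)
y(S, B) = 8/3 + B*S (y(S, B) = S*B + 8/3 = B*S + 8/3 = 8/3 + B*S)
√(104 + y(x(H), O(6, -3))) = √(104 + (8/3 + 6*4)) = √(104 + (8/3 + 24)) = √(104 + 80/3) = √(392/3) = 14*√6/3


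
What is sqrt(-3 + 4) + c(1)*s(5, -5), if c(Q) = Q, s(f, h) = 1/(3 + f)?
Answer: 9/8 ≈ 1.1250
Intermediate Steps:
sqrt(-3 + 4) + c(1)*s(5, -5) = sqrt(-3 + 4) + 1/(3 + 5) = sqrt(1) + 1/8 = 1 + 1*(1/8) = 1 + 1/8 = 9/8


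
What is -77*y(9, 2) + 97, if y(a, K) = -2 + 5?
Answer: -134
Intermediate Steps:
y(a, K) = 3
-77*y(9, 2) + 97 = -77*3 + 97 = -231 + 97 = -134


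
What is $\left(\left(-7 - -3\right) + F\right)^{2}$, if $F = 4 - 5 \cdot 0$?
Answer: $0$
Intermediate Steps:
$F = 4$ ($F = 4 - 0 = 4 + 0 = 4$)
$\left(\left(-7 - -3\right) + F\right)^{2} = \left(\left(-7 - -3\right) + 4\right)^{2} = \left(\left(-7 + 3\right) + 4\right)^{2} = \left(-4 + 4\right)^{2} = 0^{2} = 0$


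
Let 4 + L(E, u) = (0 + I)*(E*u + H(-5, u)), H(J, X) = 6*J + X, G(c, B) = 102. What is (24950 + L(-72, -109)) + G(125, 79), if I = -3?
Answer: 1921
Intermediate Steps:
H(J, X) = X + 6*J
L(E, u) = 86 - 3*u - 3*E*u (L(E, u) = -4 + (0 - 3)*(E*u + (u + 6*(-5))) = -4 - 3*(E*u + (u - 30)) = -4 - 3*(E*u + (-30 + u)) = -4 - 3*(-30 + u + E*u) = -4 + (90 - 3*u - 3*E*u) = 86 - 3*u - 3*E*u)
(24950 + L(-72, -109)) + G(125, 79) = (24950 + (86 - 3*(-109) - 3*(-72)*(-109))) + 102 = (24950 + (86 + 327 - 23544)) + 102 = (24950 - 23131) + 102 = 1819 + 102 = 1921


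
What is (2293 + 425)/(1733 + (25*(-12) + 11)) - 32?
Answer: -21745/722 ≈ -30.118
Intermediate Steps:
(2293 + 425)/(1733 + (25*(-12) + 11)) - 32 = 2718/(1733 + (-300 + 11)) - 32 = 2718/(1733 - 289) - 32 = 2718/1444 - 32 = 2718*(1/1444) - 32 = 1359/722 - 32 = -21745/722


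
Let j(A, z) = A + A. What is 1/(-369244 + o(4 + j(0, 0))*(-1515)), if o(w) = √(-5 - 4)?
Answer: -369244/136361788561 + 4545*I/136361788561 ≈ -2.7078e-6 + 3.333e-8*I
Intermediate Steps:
j(A, z) = 2*A
o(w) = 3*I (o(w) = √(-9) = 3*I)
1/(-369244 + o(4 + j(0, 0))*(-1515)) = 1/(-369244 + (3*I)*(-1515)) = 1/(-369244 - 4545*I) = (-369244 + 4545*I)/136361788561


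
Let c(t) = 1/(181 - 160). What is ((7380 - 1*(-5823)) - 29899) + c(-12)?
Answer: -350615/21 ≈ -16696.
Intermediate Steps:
c(t) = 1/21
((7380 - 1*(-5823)) - 29899) + c(-12) = ((7380 - 1*(-5823)) - 29899) + 1/21 = ((7380 + 5823) - 29899) + 1/21 = (13203 - 29899) + 1/21 = -16696 + 1/21 = -350615/21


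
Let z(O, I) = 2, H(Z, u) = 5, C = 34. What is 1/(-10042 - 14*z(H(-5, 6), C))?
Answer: -1/10070 ≈ -9.9305e-5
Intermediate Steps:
1/(-10042 - 14*z(H(-5, 6), C)) = 1/(-10042 - 14*2) = 1/(-10042 - 28) = 1/(-10070) = -1/10070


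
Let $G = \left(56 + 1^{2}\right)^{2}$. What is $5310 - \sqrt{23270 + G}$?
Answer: $5310 - \sqrt{26519} \approx 5147.2$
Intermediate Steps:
$G = 3249$ ($G = \left(56 + 1\right)^{2} = 57^{2} = 3249$)
$5310 - \sqrt{23270 + G} = 5310 - \sqrt{23270 + 3249} = 5310 - \sqrt{26519}$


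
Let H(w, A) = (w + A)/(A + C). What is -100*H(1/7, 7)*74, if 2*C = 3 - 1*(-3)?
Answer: -37000/7 ≈ -5285.7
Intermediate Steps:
C = 3 (C = (3 - 1*(-3))/2 = (3 + 3)/2 = (1/2)*6 = 3)
H(w, A) = (A + w)/(3 + A) (H(w, A) = (w + A)/(A + 3) = (A + w)/(3 + A))
-100*H(1/7, 7)*74 = -100*(7 + 1/7)/(3 + 7)*74 = -100*(7 + 1/7)/10*74 = -10*50/7*74 = -100*5/7*74 = -500/7*74 = -37000/7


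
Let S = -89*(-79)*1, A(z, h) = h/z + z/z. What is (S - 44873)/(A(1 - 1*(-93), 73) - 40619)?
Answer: 1185716/1272673 ≈ 0.93167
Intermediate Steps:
A(z, h) = 1 + h/z (A(z, h) = h/z + 1 = 1 + h/z)
S = 7031 (S = 7031*1 = 7031)
(S - 44873)/(A(1 - 1*(-93), 73) - 40619) = (7031 - 44873)/((73 + (1 - 1*(-93)))/(1 - 1*(-93)) - 40619) = -37842/((73 + (1 + 93))/(1 + 93) - 40619) = -37842/((73 + 94)/94 - 40619) = -37842/((1/94)*167 - 40619) = -37842/(167/94 - 40619) = -37842/(-3818019/94) = -37842*(-94/3818019) = 1185716/1272673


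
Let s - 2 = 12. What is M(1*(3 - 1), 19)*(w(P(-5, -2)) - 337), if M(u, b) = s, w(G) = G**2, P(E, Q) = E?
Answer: -4368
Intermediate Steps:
s = 14 (s = 2 + 12 = 14)
M(u, b) = 14
M(1*(3 - 1), 19)*(w(P(-5, -2)) - 337) = 14*((-5)**2 - 337) = 14*(25 - 337) = 14*(-312) = -4368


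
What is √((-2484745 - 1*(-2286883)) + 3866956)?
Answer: √3669094 ≈ 1915.5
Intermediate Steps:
√((-2484745 - 1*(-2286883)) + 3866956) = √((-2484745 + 2286883) + 3866956) = √(-197862 + 3866956) = √3669094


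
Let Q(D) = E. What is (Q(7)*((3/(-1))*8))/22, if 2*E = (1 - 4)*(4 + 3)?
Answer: 126/11 ≈ 11.455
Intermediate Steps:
E = -21/2 (E = ((1 - 4)*(4 + 3))/2 = (-3*7)/2 = (½)*(-21) = -21/2 ≈ -10.500)
Q(D) = -21/2
(Q(7)*((3/(-1))*8))/22 = -21*3/(-1)*8/2/22 = -21*3*(-1)*8/2*(1/22) = -(-63)*8/2*(1/22) = -21/2*(-24)*(1/22) = 252*(1/22) = 126/11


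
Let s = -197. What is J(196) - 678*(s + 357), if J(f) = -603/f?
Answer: -21262683/196 ≈ -1.0848e+5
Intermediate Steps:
J(196) - 678*(s + 357) = -603/196 - 678*(-197 + 357) = -603*1/196 - 678*160 = -603/196 - 1*108480 = -603/196 - 108480 = -21262683/196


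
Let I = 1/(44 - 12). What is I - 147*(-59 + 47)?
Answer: 56449/32 ≈ 1764.0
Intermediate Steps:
I = 1/32 ≈ 0.031250
I - 147*(-59 + 47) = 1/32 - 147*(-59 + 47) = 1/32 - 147*(-12) = 1/32 + 1764 = 56449/32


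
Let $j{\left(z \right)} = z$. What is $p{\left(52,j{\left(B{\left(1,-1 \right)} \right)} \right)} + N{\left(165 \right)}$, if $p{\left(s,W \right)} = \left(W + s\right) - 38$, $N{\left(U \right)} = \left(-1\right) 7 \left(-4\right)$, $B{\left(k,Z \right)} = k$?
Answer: $43$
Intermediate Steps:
$N{\left(U \right)} = 28$ ($N{\left(U \right)} = \left(-7\right) \left(-4\right) = 28$)
$p{\left(s,W \right)} = -38 + W + s$
$p{\left(52,j{\left(B{\left(1,-1 \right)} \right)} \right)} + N{\left(165 \right)} = \left(-38 + 1 + 52\right) + 28 = 15 + 28 = 43$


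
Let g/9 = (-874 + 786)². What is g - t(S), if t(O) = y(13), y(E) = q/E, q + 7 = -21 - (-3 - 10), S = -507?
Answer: 906063/13 ≈ 69697.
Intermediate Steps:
g = 69696 (g = 9*(-874 + 786)² = 9*(-88)² = 9*7744 = 69696)
q = -15 (q = -7 + (-21 - (-3 - 10)) = -7 + (-21 - 1*(-13)) = -7 + (-21 + 13) = -7 - 8 = -15)
y(E) = -15/E
t(O) = -15/13
g - t(S) = 69696 - 1*(-15/13) = 69696 + 15/13 = 906063/13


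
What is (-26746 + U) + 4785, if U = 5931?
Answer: -16030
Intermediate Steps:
(-26746 + U) + 4785 = (-26746 + 5931) + 4785 = -20815 + 4785 = -16030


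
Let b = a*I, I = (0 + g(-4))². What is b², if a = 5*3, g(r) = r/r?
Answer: 225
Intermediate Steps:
g(r) = 1
a = 15
I = 1 (I = (0 + 1)² = 1² = 1)
b = 15 (b = 15*1 = 15)
b² = 15² = 225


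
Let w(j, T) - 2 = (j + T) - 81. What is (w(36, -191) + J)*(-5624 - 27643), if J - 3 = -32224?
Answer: 1079680485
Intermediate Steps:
w(j, T) = -79 + T + j (w(j, T) = 2 + ((j + T) - 81) = 2 + ((T + j) - 81) = 2 + (-81 + T + j) = -79 + T + j)
J = -32221 (J = 3 - 32224 = -32221)
(w(36, -191) + J)*(-5624 - 27643) = ((-79 - 191 + 36) - 32221)*(-5624 - 27643) = (-234 - 32221)*(-33267) = -32455*(-33267) = 1079680485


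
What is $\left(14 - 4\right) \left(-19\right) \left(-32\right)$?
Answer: $6080$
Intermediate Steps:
$\left(14 - 4\right) \left(-19\right) \left(-32\right) = 10 \left(-19\right) \left(-32\right) = \left(-190\right) \left(-32\right) = 6080$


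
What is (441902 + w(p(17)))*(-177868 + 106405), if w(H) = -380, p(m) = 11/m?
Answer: -31552486686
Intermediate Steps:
(441902 + w(p(17)))*(-177868 + 106405) = (441902 - 380)*(-177868 + 106405) = 441522*(-71463) = -31552486686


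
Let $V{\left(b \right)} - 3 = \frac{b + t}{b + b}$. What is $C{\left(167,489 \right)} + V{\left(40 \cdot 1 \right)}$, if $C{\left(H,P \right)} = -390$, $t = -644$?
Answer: $- \frac{7891}{20} \approx -394.55$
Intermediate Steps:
$V{\left(b \right)} = 3 + \frac{-644 + b}{2 b}$ ($V{\left(b \right)} = 3 + \frac{b - 644}{b + b} = 3 + \frac{-644 + b}{2 b}$)
$C{\left(167,489 \right)} + V{\left(40 \cdot 1 \right)} = -390 + \left(\frac{7}{2} - \frac{322}{40 \cdot 1}\right) = -390 + \left(\frac{7}{2} - \frac{322}{40}\right) = -390 + \left(\frac{7}{2} - \frac{161}{20}\right) = -390 - \frac{91}{20} = - \frac{7891}{20}$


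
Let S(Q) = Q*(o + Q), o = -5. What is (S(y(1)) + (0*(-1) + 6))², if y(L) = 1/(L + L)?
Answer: 225/16 ≈ 14.063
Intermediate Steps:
y(L) = 1/(2*L)
S(Q) = Q*(-5 + Q)
(S(y(1)) + (0*(-1) + 6))² = (((½)/1)*(-5 + (½)/1) + (0*(-1) + 6))² = (((½)*1)*(-5 + (½)*1) + (0 + 6))² = ((-5 + ½)/2 + 6)² = ((½)*(-9/2) + 6)² = (-9/4 + 6)² = (15/4)² = 225/16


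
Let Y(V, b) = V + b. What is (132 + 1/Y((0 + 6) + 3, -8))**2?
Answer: 17689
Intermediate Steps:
(132 + 1/Y((0 + 6) + 3, -8))**2 = (132 + 1/(((0 + 6) + 3) - 8))**2 = (132 + 1/((6 + 3) - 8))**2 = (132 + 1/(9 - 8))**2 = (132 + 1/1)**2 = (132 + 1)**2 = 133**2 = 17689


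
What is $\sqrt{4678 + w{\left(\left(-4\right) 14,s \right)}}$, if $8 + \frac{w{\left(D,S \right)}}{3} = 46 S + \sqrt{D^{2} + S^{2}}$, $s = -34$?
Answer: $\sqrt{-38 + 6 \sqrt{1073}} \approx 12.591$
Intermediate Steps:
$w{\left(D,S \right)} = -24 + 3 \sqrt{D^{2} + S^{2}} + 138 S$ ($w{\left(D,S \right)} = -24 + 3 \left(46 S + \sqrt{D^{2} + S^{2}}\right) = -24 + 3 \left(\sqrt{D^{2} + S^{2}} + 46 S\right) = -24 + \left(3 \sqrt{D^{2} + S^{2}} + 138 S\right) = -24 + 3 \sqrt{D^{2} + S^{2}} + 138 S$)
$\sqrt{4678 + w{\left(\left(-4\right) 14,s \right)}} = \sqrt{4678 + \left(-24 + 3 \sqrt{\left(\left(-4\right) 14\right)^{2} + \left(-34\right)^{2}} + 138 \left(-34\right)\right)} = \sqrt{4678 - \left(4716 - 3 \sqrt{\left(-56\right)^{2} + 1156}\right)} = \sqrt{4678 - \left(4716 - 3 \sqrt{3136 + 1156}\right)} = \sqrt{4678 - \left(4716 - 6 \sqrt{1073}\right)} = \sqrt{-38 + 6 \sqrt{1073}}$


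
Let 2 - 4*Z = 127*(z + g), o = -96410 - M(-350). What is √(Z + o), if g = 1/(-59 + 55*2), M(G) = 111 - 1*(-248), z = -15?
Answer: I*√1001831046/102 ≈ 310.31*I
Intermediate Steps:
M(G) = 359 (M(G) = 111 + 248 = 359)
g = 1/51 (g = 1/(-59 + 110) = 1/51 ≈ 0.019608)
o = -96769 (o = -96410 - 1*359 = -96410 - 359 = -96769)
Z = 48565/102 (Z = ½ - 127*(-15 + 1/51)/4 = ½ - 127*(-764)/(4*51) = ½ - ¼*(-97028/51) = ½ + 24257/51 = 48565/102 ≈ 476.13)
√(Z + o) = √(48565/102 - 96769) = √(-9821873/102) = I*√1001831046/102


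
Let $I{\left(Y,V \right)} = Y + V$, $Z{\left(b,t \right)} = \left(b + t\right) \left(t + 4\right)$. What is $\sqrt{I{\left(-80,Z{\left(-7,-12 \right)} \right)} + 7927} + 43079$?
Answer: $43079 + \sqrt{7999} \approx 43168.0$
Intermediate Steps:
$Z{\left(b,t \right)} = \left(4 + t\right) \left(b + t\right)$ ($Z{\left(b,t \right)} = \left(b + t\right) \left(4 + t\right) = \left(4 + t\right) \left(b + t\right)$)
$I{\left(Y,V \right)} = V + Y$
$\sqrt{I{\left(-80,Z{\left(-7,-12 \right)} \right)} + 7927} + 43079 = \sqrt{\left(\left(\left(-12\right)^{2} + 4 \left(-7\right) + 4 \left(-12\right) - -84\right) - 80\right) + 7927} + 43079 = \sqrt{\left(\left(144 - 28 - 48 + 84\right) - 80\right) + 7927} + 43079 = \sqrt{\left(152 - 80\right) + 7927} + 43079 = \sqrt{72 + 7927} + 43079 = \sqrt{7999} + 43079 = 43079 + \sqrt{7999}$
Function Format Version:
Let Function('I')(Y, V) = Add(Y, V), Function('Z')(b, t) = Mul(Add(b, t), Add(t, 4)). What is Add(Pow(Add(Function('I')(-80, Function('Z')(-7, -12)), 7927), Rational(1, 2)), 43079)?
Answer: Add(43079, Pow(7999, Rational(1, 2))) ≈ 43168.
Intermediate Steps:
Function('Z')(b, t) = Mul(Add(4, t), Add(b, t)) (Function('Z')(b, t) = Mul(Add(b, t), Add(4, t)) = Mul(Add(4, t), Add(b, t)))
Function('I')(Y, V) = Add(V, Y)
Add(Pow(Add(Function('I')(-80, Function('Z')(-7, -12)), 7927), Rational(1, 2)), 43079) = Add(Pow(Add(Add(Add(Pow(-12, 2), Mul(4, -7), Mul(4, -12), Mul(-7, -12)), -80), 7927), Rational(1, 2)), 43079) = Add(Pow(Add(Add(Add(144, -28, -48, 84), -80), 7927), Rational(1, 2)), 43079) = Add(Pow(Add(Add(152, -80), 7927), Rational(1, 2)), 43079) = Add(Pow(Add(72, 7927), Rational(1, 2)), 43079) = Add(Pow(7999, Rational(1, 2)), 43079) = Add(43079, Pow(7999, Rational(1, 2)))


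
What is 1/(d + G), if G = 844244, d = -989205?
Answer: -1/144961 ≈ -6.8984e-6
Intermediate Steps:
1/(d + G) = 1/(-989205 + 844244) = 1/(-144961) = -1/144961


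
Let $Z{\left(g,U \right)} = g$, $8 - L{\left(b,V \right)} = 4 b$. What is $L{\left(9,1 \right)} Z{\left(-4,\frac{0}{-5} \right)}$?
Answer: $112$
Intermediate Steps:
$L{\left(b,V \right)} = 8 - 4 b$
$L{\left(9,1 \right)} Z{\left(-4,\frac{0}{-5} \right)} = \left(8 - 36\right) \left(-4\right) = \left(-28\right) \left(-4\right) = 112$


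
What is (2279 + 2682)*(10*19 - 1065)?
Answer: -4340875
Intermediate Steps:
(2279 + 2682)*(10*19 - 1065) = 4961*(190 - 1065) = 4961*(-875) = -4340875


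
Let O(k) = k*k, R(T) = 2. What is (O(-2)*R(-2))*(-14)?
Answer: -112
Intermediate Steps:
O(k) = k²
(O(-2)*R(-2))*(-14) = ((-2)²*2)*(-14) = (4*2)*(-14) = 8*(-14) = -112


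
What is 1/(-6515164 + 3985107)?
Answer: -1/2530057 ≈ -3.9525e-7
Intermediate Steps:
1/(-6515164 + 3985107) = 1/(-2530057) = -1/2530057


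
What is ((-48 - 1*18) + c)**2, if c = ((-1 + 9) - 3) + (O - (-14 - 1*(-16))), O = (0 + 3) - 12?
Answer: 5184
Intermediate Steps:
O = -9 (O = 3 - 12 = -9)
c = -6 (c = ((-1 + 9) - 3) + (-9 - (-14 - 1*(-16))) = (8 - 3) + (-9 - (-14 + 16)) = 5 + (-9 - 1*2) = 5 + (-9 - 2) = 5 - 11 = -6)
((-48 - 1*18) + c)**2 = ((-48 - 1*18) - 6)**2 = ((-48 - 18) - 6)**2 = (-66 - 6)**2 = (-72)**2 = 5184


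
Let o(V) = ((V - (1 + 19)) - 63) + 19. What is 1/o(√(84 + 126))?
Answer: -32/1943 - √210/3886 ≈ -0.020198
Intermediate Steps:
o(V) = -64 + V (o(V) = ((V - 1*20) - 63) + 19 = ((V - 20) - 63) + 19 = ((-20 + V) - 63) + 19 = (-83 + V) + 19 = -64 + V)
1/o(√(84 + 126)) = 1/(-64 + √(84 + 126)) = 1/(-64 + √210)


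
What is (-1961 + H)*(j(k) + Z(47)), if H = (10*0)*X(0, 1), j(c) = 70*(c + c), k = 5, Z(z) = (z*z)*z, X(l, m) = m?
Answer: -204969603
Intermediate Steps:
Z(z) = z**3 (Z(z) = z**2*z = z**3)
j(c) = 140*c (j(c) = 70*(2*c) = 140*c)
H = 0 (H = (10*0)*1 = 0*1 = 0)
(-1961 + H)*(j(k) + Z(47)) = (-1961 + 0)*(140*5 + 47**3) = -1961*(700 + 103823) = -1961*104523 = -204969603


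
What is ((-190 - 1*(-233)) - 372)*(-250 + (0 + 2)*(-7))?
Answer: 86856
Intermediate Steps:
((-190 - 1*(-233)) - 372)*(-250 + (0 + 2)*(-7)) = ((-190 + 233) - 372)*(-250 + 2*(-7)) = (43 - 372)*(-250 - 14) = -329*(-264) = 86856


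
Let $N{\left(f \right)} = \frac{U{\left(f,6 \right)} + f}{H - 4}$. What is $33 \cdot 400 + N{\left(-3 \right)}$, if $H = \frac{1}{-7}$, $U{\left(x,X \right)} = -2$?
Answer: $\frac{382835}{29} \approx 13201.0$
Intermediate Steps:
$H = - \frac{1}{7} \approx -0.14286$
$N{\left(f \right)} = \frac{14}{29} - \frac{7 f}{29}$ ($N{\left(f \right)} = \frac{-2 + f}{- \frac{1}{7} - 4} = \frac{-2 + f}{- \frac{29}{7}} = \left(-2 + f\right) \left(- \frac{7}{29}\right) = \frac{14}{29} - \frac{7 f}{29}$)
$33 \cdot 400 + N{\left(-3 \right)} = 33 \cdot 400 + \left(\frac{14}{29} - - \frac{21}{29}\right) = 13200 + \left(\frac{14}{29} + \frac{21}{29}\right) = 13200 + \frac{35}{29} = \frac{382835}{29}$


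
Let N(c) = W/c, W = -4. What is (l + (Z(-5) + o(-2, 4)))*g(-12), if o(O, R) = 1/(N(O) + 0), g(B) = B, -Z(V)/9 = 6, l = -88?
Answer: 1698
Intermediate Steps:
Z(V) = -54 (Z(V) = -9*6 = -54)
N(c) = -4/c
o(O, R) = -O/4 (o(O, R) = 1/(-4/O + 0) = 1/(-4/O) = -O/4)
(l + (Z(-5) + o(-2, 4)))*g(-12) = (-88 + (-54 - ¼*(-2)))*(-12) = (-88 + (-54 + ½))*(-12) = (-88 - 107/2)*(-12) = -283/2*(-12) = 1698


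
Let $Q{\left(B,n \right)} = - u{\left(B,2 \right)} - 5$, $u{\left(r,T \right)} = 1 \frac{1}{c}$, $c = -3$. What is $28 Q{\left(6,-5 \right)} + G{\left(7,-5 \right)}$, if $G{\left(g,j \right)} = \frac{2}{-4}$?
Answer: $- \frac{787}{6} \approx -131.17$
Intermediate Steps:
$G{\left(g,j \right)} = - \frac{1}{2}$ ($G{\left(g,j \right)} = 2 \left(- \frac{1}{4}\right) = - \frac{1}{2}$)
$u{\left(r,T \right)} = - \frac{1}{3}$ ($u{\left(r,T \right)} = 1 \frac{1}{-3} = 1 \left(- \frac{1}{3}\right) = - \frac{1}{3}$)
$Q{\left(B,n \right)} = - \frac{14}{3}$ ($Q{\left(B,n \right)} = \left(-1\right) \left(- \frac{1}{3}\right) - 5 = \frac{1}{3} - 5 = - \frac{14}{3}$)
$28 Q{\left(6,-5 \right)} + G{\left(7,-5 \right)} = 28 \left(- \frac{14}{3}\right) - \frac{1}{2} = - \frac{392}{3} - \frac{1}{2} = - \frac{787}{6}$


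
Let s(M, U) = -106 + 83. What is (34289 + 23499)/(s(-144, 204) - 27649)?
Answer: -14447/6918 ≈ -2.0883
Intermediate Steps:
s(M, U) = -23
(34289 + 23499)/(s(-144, 204) - 27649) = (34289 + 23499)/(-23 - 27649) = 57788/(-27672) = 57788*(-1/27672) = -14447/6918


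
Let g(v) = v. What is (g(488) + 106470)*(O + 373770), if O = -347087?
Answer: 2853960314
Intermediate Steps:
(g(488) + 106470)*(O + 373770) = (488 + 106470)*(-347087 + 373770) = 106958*26683 = 2853960314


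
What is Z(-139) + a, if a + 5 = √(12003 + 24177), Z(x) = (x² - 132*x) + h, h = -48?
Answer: 37616 + 6*√1005 ≈ 37806.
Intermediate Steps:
Z(x) = -48 + x² - 132*x (Z(x) = (x² - 132*x) - 48 = -48 + x² - 132*x)
a = -5 + 6*√1005 (a = -5 + √(12003 + 24177) = -5 + √36180 = -5 + 6*√1005 ≈ 185.21)
Z(-139) + a = (-48 + (-139)² - 132*(-139)) + (-5 + 6*√1005) = (-48 + 19321 + 18348) + (-5 + 6*√1005) = 37621 + (-5 + 6*√1005) = 37616 + 6*√1005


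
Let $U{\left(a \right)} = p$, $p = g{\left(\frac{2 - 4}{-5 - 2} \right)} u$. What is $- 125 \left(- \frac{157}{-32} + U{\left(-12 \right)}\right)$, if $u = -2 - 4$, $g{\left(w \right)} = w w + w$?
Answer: $- \frac{529625}{1568} \approx -337.77$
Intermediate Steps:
$g{\left(w \right)} = w + w^{2}$ ($g{\left(w \right)} = w^{2} + w = w + w^{2}$)
$u = -6$
$p = - \frac{108}{49}$ ($p = \frac{2 - 4}{-5 - 2} \left(1 + \frac{2 - 4}{-5 - 2}\right) \left(-6\right) = - \frac{2}{-7} \left(1 - \frac{2}{-7}\right) \left(-6\right) = \left(-2\right) \left(- \frac{1}{7}\right) \left(1 - - \frac{2}{7}\right) \left(-6\right) = \frac{2 \left(1 + \frac{2}{7}\right)}{7} \left(-6\right) = \frac{2}{7} \cdot \frac{9}{7} \left(-6\right) = \frac{18}{49} \left(-6\right) = - \frac{108}{49} \approx -2.2041$)
$U{\left(a \right)} = - \frac{108}{49}$
$- 125 \left(- \frac{157}{-32} + U{\left(-12 \right)}\right) = - 125 \left(- \frac{157}{-32} - \frac{108}{49}\right) = - 125 \left(\left(-157\right) \left(- \frac{1}{32}\right) - \frac{108}{49}\right) = - 125 \left(\frac{157}{32} - \frac{108}{49}\right) = \left(-125\right) \frac{4237}{1568} = - \frac{529625}{1568}$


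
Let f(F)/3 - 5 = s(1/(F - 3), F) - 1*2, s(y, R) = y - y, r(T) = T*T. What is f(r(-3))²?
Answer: 81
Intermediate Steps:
r(T) = T²
s(y, R) = 0
f(F) = 9 (f(F) = 15 + 3*(0 - 1*2) = 15 + 3*(0 - 2) = 15 + 3*(-2) = 15 - 6 = 9)
f(r(-3))² = 9² = 81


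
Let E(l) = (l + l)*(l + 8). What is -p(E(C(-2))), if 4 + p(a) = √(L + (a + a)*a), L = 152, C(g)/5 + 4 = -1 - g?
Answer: 4 - 4*√5522 ≈ -293.24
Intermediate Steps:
C(g) = -25 - 5*g (C(g) = -20 + 5*(-1 - g) = -20 + (-5 - 5*g) = -25 - 5*g)
E(l) = 2*l*(8 + l) (E(l) = (2*l)*(8 + l) = 2*l*(8 + l))
p(a) = -4 + √(152 + 2*a²) (p(a) = -4 + √(152 + (a + a)*a) = -4 + √(152 + (2*a)*a) = -4 + √(152 + 2*a²))
-p(E(C(-2))) = -(-4 + √(152 + 2*(2*(-25 - 5*(-2))*(8 + (-25 - 5*(-2))))²)) = -(-4 + √(152 + 2*(2*(-25 + 10)*(8 + (-25 + 10)))²)) = -(-4 + √(152 + 2*(2*(-15)*(8 - 15))²)) = -(-4 + √(152 + 2*(2*(-15)*(-7))²)) = -(-4 + √(152 + 2*210²)) = -(-4 + √(152 + 2*44100)) = -(-4 + √(152 + 88200)) = -(-4 + √88352) = -(-4 + 4*√5522) = 4 - 4*√5522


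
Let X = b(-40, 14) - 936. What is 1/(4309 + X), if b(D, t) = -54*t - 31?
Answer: 1/2586 ≈ 0.00038670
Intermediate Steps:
b(D, t) = -31 - 54*t
X = -1723 (X = (-31 - 54*14) - 936 = (-31 - 756) - 936 = -787 - 936 = -1723)
1/(4309 + X) = 1/(4309 - 1723) = 1/2586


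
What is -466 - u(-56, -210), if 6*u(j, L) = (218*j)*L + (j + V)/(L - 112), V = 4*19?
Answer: -206601313/483 ≈ -4.2775e+5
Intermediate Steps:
V = 76
u(j, L) = (76 + j)/(6*(-112 + L)) + 109*L*j/3 (u(j, L) = ((218*j)*L + (j + 76)/(L - 112))/6 = (218*L*j + (76 + j)/(-112 + L))/6 = ((76 + j)/(-112 + L) + 218*L*j)/6 = (76 + j)/(6*(-112 + L)) + 109*L*j/3)
-466 - u(-56, -210) = -466 - (76 - 56 - 24416*(-210)*(-56) + 218*(-56)*(-210)²)/(6*(-112 - 210)) = -466 - (76 - 56 - 287132160 + 218*(-56)*44100)/(6*(-322)) = -466 - (-1)*(76 - 56 - 287132160 - 538372800)/(6*322) = -466 - (-1)*(-825504940)/(6*322) = -466 - 1*206376235/483 = -466 - 206376235/483 = -206601313/483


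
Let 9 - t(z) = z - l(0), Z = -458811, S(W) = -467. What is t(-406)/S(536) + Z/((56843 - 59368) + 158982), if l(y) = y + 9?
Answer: -280602505/73065419 ≈ -3.8404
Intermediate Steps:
l(y) = 9 + y
t(z) = 18 - z (t(z) = 9 - (z - (9 + 0)) = 9 - (z - 1*9) = 9 - (z - 9) = 9 - (-9 + z) = 9 + (9 - z) = 18 - z)
t(-406)/S(536) + Z/((56843 - 59368) + 158982) = (18 - 1*(-406))/(-467) - 458811/((56843 - 59368) + 158982) = (18 + 406)*(-1/467) - 458811/(-2525 + 158982) = 424*(-1/467) - 458811/156457 = -424/467 - 458811*1/156457 = -424/467 - 458811/156457 = -280602505/73065419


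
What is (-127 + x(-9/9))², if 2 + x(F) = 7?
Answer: 14884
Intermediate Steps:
x(F) = 5 (x(F) = -2 + 7 = 5)
(-127 + x(-9/9))² = (-127 + 5)² = (-122)² = 14884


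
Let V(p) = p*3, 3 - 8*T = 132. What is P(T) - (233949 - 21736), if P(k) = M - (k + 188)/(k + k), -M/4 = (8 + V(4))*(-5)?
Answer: -54646379/258 ≈ -2.1181e+5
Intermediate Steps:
T = -129/8 (T = 3/8 - 1/8*132 = 3/8 - 33/2 = -129/8 ≈ -16.125)
V(p) = 3*p
M = 400 (M = -4*(8 + 3*4)*(-5) = -4*(8 + 12)*(-5) = -80*(-5) = -4*(-100) = 400)
P(k) = 400 - (188 + k)/(2*k) (P(k) = 400 - (k + 188)/(k + k) = 400 - (188 + k)/(2*k))
P(T) - (233949 - 21736) = (799/2 - 94/(-129/8)) - (233949 - 21736) = (799/2 - 94*(-8/129)) - 1*212213 = (799/2 + 752/129) - 212213 = 104575/258 - 212213 = -54646379/258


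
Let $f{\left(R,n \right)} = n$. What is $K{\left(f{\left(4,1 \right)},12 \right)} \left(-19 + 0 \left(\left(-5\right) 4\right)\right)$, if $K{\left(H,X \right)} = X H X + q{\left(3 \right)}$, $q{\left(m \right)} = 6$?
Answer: $-2850$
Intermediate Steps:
$K{\left(H,X \right)} = 6 + H X^{2}$ ($K{\left(H,X \right)} = X H X + 6 = H X X + 6 = H X^{2} + 6 = 6 + H X^{2}$)
$K{\left(f{\left(4,1 \right)},12 \right)} \left(-19 + 0 \left(\left(-5\right) 4\right)\right) = \left(6 + 1 \cdot 12^{2}\right) \left(-19 + 0 \left(\left(-5\right) 4\right)\right) = \left(6 + 1 \cdot 144\right) \left(-19 + 0 \left(-20\right)\right) = \left(6 + 144\right) \left(-19 + 0\right) = 150 \left(-19\right) = -2850$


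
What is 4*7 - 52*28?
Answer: -1428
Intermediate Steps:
4*7 - 52*28 = 28 - 1456 = -1428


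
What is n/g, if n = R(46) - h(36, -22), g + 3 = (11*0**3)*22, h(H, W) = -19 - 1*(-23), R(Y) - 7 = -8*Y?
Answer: 365/3 ≈ 121.67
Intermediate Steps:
R(Y) = 7 - 8*Y
h(H, W) = 4 (h(H, W) = -19 + 23 = 4)
g = -3 (g = -3 + (11*0**3)*22 = -3 + (11*0)*22 = -3 + 0*22 = -3 + 0 = -3)
n = -365 (n = (7 - 8*46) - 1*4 = (7 - 368) - 4 = -361 - 4 = -365)
n/g = -365/(-3) = -365*(-1/3) = 365/3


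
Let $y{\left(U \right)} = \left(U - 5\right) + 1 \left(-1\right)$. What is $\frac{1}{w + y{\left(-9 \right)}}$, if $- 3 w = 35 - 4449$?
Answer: $\frac{3}{4369} \approx 0.00068666$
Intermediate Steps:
$y{\left(U \right)} = -6 + U$ ($y{\left(U \right)} = \left(U - 5\right) - 1 = \left(-5 + U\right) - 1 = -6 + U$)
$w = \frac{4414}{3}$ ($w = - \frac{35 - 4449}{3} = \left(- \frac{1}{3}\right) \left(-4414\right) = \frac{4414}{3} \approx 1471.3$)
$\frac{1}{w + y{\left(-9 \right)}} = \frac{1}{\frac{4414}{3} - 15} = \frac{1}{\frac{4369}{3}} = \frac{3}{4369}$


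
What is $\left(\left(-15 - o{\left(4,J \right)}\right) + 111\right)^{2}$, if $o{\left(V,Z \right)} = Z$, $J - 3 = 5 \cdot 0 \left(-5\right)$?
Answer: $8649$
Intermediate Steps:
$J = 3$ ($J = 3 + 5 \cdot 0 \left(-5\right) = 3 + 0 \left(-5\right) = 3 + 0 = 3$)
$\left(\left(-15 - o{\left(4,J \right)}\right) + 111\right)^{2} = \left(\left(-15 - 3\right) + 111\right)^{2} = \left(-18 + 111\right)^{2} = 93^{2} = 8649$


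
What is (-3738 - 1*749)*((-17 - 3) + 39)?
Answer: -85253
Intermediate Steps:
(-3738 - 1*749)*((-17 - 3) + 39) = (-3738 - 749)*(-20 + 39) = -4487*19 = -85253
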